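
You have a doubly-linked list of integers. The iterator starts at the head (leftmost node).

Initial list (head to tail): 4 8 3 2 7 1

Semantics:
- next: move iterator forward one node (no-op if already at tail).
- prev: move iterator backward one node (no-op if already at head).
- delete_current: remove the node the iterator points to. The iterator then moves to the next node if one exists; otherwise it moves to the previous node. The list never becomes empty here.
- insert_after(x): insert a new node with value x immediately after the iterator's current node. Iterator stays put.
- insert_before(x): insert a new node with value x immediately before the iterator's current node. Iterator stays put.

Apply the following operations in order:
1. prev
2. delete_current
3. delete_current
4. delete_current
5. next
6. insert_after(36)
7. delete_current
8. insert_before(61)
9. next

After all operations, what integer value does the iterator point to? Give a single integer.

After 1 (prev): list=[4, 8, 3, 2, 7, 1] cursor@4
After 2 (delete_current): list=[8, 3, 2, 7, 1] cursor@8
After 3 (delete_current): list=[3, 2, 7, 1] cursor@3
After 4 (delete_current): list=[2, 7, 1] cursor@2
After 5 (next): list=[2, 7, 1] cursor@7
After 6 (insert_after(36)): list=[2, 7, 36, 1] cursor@7
After 7 (delete_current): list=[2, 36, 1] cursor@36
After 8 (insert_before(61)): list=[2, 61, 36, 1] cursor@36
After 9 (next): list=[2, 61, 36, 1] cursor@1

Answer: 1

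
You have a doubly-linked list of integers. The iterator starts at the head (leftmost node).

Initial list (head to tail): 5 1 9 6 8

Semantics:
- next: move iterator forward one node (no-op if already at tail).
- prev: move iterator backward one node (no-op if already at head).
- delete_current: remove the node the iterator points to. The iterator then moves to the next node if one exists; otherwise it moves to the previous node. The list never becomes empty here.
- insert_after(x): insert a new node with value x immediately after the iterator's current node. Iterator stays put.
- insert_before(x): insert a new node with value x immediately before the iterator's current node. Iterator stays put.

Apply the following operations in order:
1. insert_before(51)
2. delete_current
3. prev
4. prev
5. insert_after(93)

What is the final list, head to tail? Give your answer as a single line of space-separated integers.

Answer: 51 93 1 9 6 8

Derivation:
After 1 (insert_before(51)): list=[51, 5, 1, 9, 6, 8] cursor@5
After 2 (delete_current): list=[51, 1, 9, 6, 8] cursor@1
After 3 (prev): list=[51, 1, 9, 6, 8] cursor@51
After 4 (prev): list=[51, 1, 9, 6, 8] cursor@51
After 5 (insert_after(93)): list=[51, 93, 1, 9, 6, 8] cursor@51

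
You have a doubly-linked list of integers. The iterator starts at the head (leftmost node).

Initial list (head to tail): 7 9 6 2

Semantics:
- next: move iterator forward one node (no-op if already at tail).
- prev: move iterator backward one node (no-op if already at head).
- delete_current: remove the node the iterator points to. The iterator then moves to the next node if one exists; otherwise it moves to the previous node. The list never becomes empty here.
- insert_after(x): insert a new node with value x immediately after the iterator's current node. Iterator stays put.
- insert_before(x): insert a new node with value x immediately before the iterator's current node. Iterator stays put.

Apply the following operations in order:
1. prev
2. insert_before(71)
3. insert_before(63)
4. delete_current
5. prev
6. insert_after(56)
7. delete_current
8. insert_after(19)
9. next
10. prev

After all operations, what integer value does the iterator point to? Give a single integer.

After 1 (prev): list=[7, 9, 6, 2] cursor@7
After 2 (insert_before(71)): list=[71, 7, 9, 6, 2] cursor@7
After 3 (insert_before(63)): list=[71, 63, 7, 9, 6, 2] cursor@7
After 4 (delete_current): list=[71, 63, 9, 6, 2] cursor@9
After 5 (prev): list=[71, 63, 9, 6, 2] cursor@63
After 6 (insert_after(56)): list=[71, 63, 56, 9, 6, 2] cursor@63
After 7 (delete_current): list=[71, 56, 9, 6, 2] cursor@56
After 8 (insert_after(19)): list=[71, 56, 19, 9, 6, 2] cursor@56
After 9 (next): list=[71, 56, 19, 9, 6, 2] cursor@19
After 10 (prev): list=[71, 56, 19, 9, 6, 2] cursor@56

Answer: 56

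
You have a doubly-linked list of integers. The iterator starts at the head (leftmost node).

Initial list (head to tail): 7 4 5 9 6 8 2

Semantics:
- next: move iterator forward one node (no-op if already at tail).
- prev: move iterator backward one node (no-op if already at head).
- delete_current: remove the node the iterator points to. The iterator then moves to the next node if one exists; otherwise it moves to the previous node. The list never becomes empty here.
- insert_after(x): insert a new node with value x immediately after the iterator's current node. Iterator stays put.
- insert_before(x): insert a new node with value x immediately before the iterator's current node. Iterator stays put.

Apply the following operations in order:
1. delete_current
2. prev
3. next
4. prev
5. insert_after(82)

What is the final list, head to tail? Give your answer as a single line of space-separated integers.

After 1 (delete_current): list=[4, 5, 9, 6, 8, 2] cursor@4
After 2 (prev): list=[4, 5, 9, 6, 8, 2] cursor@4
After 3 (next): list=[4, 5, 9, 6, 8, 2] cursor@5
After 4 (prev): list=[4, 5, 9, 6, 8, 2] cursor@4
After 5 (insert_after(82)): list=[4, 82, 5, 9, 6, 8, 2] cursor@4

Answer: 4 82 5 9 6 8 2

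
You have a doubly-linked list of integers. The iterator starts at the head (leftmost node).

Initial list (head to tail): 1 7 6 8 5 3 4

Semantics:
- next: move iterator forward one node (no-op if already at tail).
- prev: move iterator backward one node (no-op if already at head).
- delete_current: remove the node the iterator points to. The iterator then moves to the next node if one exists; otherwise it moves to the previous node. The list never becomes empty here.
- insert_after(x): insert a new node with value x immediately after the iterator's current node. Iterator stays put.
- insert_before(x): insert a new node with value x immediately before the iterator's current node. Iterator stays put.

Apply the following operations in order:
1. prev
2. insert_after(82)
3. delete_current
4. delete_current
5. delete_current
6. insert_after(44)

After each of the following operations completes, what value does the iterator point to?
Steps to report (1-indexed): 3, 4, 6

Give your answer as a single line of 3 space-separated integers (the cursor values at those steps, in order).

After 1 (prev): list=[1, 7, 6, 8, 5, 3, 4] cursor@1
After 2 (insert_after(82)): list=[1, 82, 7, 6, 8, 5, 3, 4] cursor@1
After 3 (delete_current): list=[82, 7, 6, 8, 5, 3, 4] cursor@82
After 4 (delete_current): list=[7, 6, 8, 5, 3, 4] cursor@7
After 5 (delete_current): list=[6, 8, 5, 3, 4] cursor@6
After 6 (insert_after(44)): list=[6, 44, 8, 5, 3, 4] cursor@6

Answer: 82 7 6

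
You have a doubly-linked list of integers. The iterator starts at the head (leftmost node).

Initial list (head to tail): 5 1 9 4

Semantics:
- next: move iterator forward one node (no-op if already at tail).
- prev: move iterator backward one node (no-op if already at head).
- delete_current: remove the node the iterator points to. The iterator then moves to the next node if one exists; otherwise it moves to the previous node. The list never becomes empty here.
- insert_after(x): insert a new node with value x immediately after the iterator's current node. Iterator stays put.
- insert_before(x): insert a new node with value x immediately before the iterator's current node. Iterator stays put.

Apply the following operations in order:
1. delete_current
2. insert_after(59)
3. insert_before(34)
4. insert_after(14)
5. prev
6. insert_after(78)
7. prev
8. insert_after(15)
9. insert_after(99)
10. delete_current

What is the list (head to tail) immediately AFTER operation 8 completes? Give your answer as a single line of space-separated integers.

Answer: 34 15 78 1 14 59 9 4

Derivation:
After 1 (delete_current): list=[1, 9, 4] cursor@1
After 2 (insert_after(59)): list=[1, 59, 9, 4] cursor@1
After 3 (insert_before(34)): list=[34, 1, 59, 9, 4] cursor@1
After 4 (insert_after(14)): list=[34, 1, 14, 59, 9, 4] cursor@1
After 5 (prev): list=[34, 1, 14, 59, 9, 4] cursor@34
After 6 (insert_after(78)): list=[34, 78, 1, 14, 59, 9, 4] cursor@34
After 7 (prev): list=[34, 78, 1, 14, 59, 9, 4] cursor@34
After 8 (insert_after(15)): list=[34, 15, 78, 1, 14, 59, 9, 4] cursor@34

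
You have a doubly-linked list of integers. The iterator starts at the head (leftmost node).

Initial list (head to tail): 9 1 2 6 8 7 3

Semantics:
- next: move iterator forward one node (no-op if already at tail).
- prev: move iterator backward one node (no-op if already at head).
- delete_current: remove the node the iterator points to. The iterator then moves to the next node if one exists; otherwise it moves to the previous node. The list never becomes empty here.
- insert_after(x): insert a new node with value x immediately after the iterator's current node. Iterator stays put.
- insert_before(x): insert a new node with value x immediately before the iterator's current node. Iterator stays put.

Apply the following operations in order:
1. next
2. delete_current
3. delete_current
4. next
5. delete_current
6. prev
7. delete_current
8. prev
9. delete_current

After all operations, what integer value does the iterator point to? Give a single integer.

Answer: 7

Derivation:
After 1 (next): list=[9, 1, 2, 6, 8, 7, 3] cursor@1
After 2 (delete_current): list=[9, 2, 6, 8, 7, 3] cursor@2
After 3 (delete_current): list=[9, 6, 8, 7, 3] cursor@6
After 4 (next): list=[9, 6, 8, 7, 3] cursor@8
After 5 (delete_current): list=[9, 6, 7, 3] cursor@7
After 6 (prev): list=[9, 6, 7, 3] cursor@6
After 7 (delete_current): list=[9, 7, 3] cursor@7
After 8 (prev): list=[9, 7, 3] cursor@9
After 9 (delete_current): list=[7, 3] cursor@7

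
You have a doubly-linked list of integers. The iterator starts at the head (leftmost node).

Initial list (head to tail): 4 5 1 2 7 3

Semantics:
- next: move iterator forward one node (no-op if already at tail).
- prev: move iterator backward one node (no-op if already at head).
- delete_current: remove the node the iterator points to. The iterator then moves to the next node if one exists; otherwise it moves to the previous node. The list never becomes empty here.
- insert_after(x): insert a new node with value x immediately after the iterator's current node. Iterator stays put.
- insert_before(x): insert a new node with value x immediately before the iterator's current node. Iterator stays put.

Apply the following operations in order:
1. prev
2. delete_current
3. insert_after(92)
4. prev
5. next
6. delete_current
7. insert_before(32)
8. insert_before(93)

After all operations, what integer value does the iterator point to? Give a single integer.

Answer: 1

Derivation:
After 1 (prev): list=[4, 5, 1, 2, 7, 3] cursor@4
After 2 (delete_current): list=[5, 1, 2, 7, 3] cursor@5
After 3 (insert_after(92)): list=[5, 92, 1, 2, 7, 3] cursor@5
After 4 (prev): list=[5, 92, 1, 2, 7, 3] cursor@5
After 5 (next): list=[5, 92, 1, 2, 7, 3] cursor@92
After 6 (delete_current): list=[5, 1, 2, 7, 3] cursor@1
After 7 (insert_before(32)): list=[5, 32, 1, 2, 7, 3] cursor@1
After 8 (insert_before(93)): list=[5, 32, 93, 1, 2, 7, 3] cursor@1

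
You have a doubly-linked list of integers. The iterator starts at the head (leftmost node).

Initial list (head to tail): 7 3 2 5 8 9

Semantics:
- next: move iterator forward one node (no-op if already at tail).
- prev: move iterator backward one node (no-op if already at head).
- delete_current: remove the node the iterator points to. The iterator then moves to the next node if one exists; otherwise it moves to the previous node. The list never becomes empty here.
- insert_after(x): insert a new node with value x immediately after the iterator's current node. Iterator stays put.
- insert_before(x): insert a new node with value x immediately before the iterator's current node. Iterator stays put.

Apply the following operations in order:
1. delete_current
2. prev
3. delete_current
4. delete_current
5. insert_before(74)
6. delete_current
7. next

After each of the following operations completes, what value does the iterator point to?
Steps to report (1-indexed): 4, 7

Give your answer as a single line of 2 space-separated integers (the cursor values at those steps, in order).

After 1 (delete_current): list=[3, 2, 5, 8, 9] cursor@3
After 2 (prev): list=[3, 2, 5, 8, 9] cursor@3
After 3 (delete_current): list=[2, 5, 8, 9] cursor@2
After 4 (delete_current): list=[5, 8, 9] cursor@5
After 5 (insert_before(74)): list=[74, 5, 8, 9] cursor@5
After 6 (delete_current): list=[74, 8, 9] cursor@8
After 7 (next): list=[74, 8, 9] cursor@9

Answer: 5 9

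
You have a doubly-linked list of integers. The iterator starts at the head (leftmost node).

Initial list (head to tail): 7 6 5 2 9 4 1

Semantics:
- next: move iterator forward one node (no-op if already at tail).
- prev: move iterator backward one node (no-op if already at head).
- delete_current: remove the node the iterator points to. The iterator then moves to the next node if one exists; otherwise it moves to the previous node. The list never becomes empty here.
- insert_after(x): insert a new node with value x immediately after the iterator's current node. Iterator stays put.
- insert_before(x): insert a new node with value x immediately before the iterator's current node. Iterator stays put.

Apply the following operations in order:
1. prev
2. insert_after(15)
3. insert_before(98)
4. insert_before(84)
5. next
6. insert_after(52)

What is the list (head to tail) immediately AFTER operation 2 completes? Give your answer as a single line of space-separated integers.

After 1 (prev): list=[7, 6, 5, 2, 9, 4, 1] cursor@7
After 2 (insert_after(15)): list=[7, 15, 6, 5, 2, 9, 4, 1] cursor@7

Answer: 7 15 6 5 2 9 4 1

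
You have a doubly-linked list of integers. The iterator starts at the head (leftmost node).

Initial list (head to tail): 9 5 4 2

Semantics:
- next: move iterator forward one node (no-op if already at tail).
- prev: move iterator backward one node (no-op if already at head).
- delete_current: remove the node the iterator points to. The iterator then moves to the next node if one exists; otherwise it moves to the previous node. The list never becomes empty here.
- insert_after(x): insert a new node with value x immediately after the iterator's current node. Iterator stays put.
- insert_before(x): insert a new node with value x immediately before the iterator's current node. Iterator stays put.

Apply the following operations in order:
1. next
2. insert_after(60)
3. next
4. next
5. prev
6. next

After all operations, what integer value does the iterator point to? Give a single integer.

Answer: 4

Derivation:
After 1 (next): list=[9, 5, 4, 2] cursor@5
After 2 (insert_after(60)): list=[9, 5, 60, 4, 2] cursor@5
After 3 (next): list=[9, 5, 60, 4, 2] cursor@60
After 4 (next): list=[9, 5, 60, 4, 2] cursor@4
After 5 (prev): list=[9, 5, 60, 4, 2] cursor@60
After 6 (next): list=[9, 5, 60, 4, 2] cursor@4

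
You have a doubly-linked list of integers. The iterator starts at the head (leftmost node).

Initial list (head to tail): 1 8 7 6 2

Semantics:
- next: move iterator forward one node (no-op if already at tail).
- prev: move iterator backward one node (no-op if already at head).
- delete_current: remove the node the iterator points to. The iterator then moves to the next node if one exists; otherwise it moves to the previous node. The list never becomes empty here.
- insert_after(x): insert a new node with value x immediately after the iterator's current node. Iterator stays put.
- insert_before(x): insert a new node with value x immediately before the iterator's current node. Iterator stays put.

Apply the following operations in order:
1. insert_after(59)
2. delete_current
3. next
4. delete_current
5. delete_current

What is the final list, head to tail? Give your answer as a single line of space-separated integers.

After 1 (insert_after(59)): list=[1, 59, 8, 7, 6, 2] cursor@1
After 2 (delete_current): list=[59, 8, 7, 6, 2] cursor@59
After 3 (next): list=[59, 8, 7, 6, 2] cursor@8
After 4 (delete_current): list=[59, 7, 6, 2] cursor@7
After 5 (delete_current): list=[59, 6, 2] cursor@6

Answer: 59 6 2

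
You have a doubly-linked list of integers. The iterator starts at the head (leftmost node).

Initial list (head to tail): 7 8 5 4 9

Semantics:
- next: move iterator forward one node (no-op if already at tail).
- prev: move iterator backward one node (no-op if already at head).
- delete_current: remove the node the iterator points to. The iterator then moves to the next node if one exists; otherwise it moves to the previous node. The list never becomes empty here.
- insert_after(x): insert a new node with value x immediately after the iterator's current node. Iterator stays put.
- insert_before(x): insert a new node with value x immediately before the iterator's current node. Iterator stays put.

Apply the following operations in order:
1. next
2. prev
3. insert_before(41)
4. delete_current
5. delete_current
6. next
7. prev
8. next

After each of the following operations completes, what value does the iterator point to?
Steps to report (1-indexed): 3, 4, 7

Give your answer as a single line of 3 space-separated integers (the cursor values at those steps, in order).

After 1 (next): list=[7, 8, 5, 4, 9] cursor@8
After 2 (prev): list=[7, 8, 5, 4, 9] cursor@7
After 3 (insert_before(41)): list=[41, 7, 8, 5, 4, 9] cursor@7
After 4 (delete_current): list=[41, 8, 5, 4, 9] cursor@8
After 5 (delete_current): list=[41, 5, 4, 9] cursor@5
After 6 (next): list=[41, 5, 4, 9] cursor@4
After 7 (prev): list=[41, 5, 4, 9] cursor@5
After 8 (next): list=[41, 5, 4, 9] cursor@4

Answer: 7 8 5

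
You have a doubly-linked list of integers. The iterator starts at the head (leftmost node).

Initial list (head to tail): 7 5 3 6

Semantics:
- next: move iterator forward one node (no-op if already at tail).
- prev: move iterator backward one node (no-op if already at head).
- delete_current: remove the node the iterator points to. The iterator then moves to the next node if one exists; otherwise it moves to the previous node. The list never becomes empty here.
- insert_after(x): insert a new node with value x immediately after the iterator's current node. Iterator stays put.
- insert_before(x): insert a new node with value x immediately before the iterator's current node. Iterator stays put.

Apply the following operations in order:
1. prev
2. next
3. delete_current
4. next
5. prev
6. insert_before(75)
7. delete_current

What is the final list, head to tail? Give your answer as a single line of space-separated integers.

After 1 (prev): list=[7, 5, 3, 6] cursor@7
After 2 (next): list=[7, 5, 3, 6] cursor@5
After 3 (delete_current): list=[7, 3, 6] cursor@3
After 4 (next): list=[7, 3, 6] cursor@6
After 5 (prev): list=[7, 3, 6] cursor@3
After 6 (insert_before(75)): list=[7, 75, 3, 6] cursor@3
After 7 (delete_current): list=[7, 75, 6] cursor@6

Answer: 7 75 6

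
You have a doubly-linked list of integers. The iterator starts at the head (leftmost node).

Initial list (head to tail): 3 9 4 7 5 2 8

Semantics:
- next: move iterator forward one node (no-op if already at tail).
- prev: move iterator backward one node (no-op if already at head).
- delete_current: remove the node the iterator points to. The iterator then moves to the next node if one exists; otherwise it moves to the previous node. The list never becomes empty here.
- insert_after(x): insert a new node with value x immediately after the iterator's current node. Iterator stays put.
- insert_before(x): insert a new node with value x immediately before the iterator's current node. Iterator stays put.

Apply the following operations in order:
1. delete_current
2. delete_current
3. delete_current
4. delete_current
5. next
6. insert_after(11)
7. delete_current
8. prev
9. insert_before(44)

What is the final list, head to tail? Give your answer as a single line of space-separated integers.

Answer: 44 5 11 8

Derivation:
After 1 (delete_current): list=[9, 4, 7, 5, 2, 8] cursor@9
After 2 (delete_current): list=[4, 7, 5, 2, 8] cursor@4
After 3 (delete_current): list=[7, 5, 2, 8] cursor@7
After 4 (delete_current): list=[5, 2, 8] cursor@5
After 5 (next): list=[5, 2, 8] cursor@2
After 6 (insert_after(11)): list=[5, 2, 11, 8] cursor@2
After 7 (delete_current): list=[5, 11, 8] cursor@11
After 8 (prev): list=[5, 11, 8] cursor@5
After 9 (insert_before(44)): list=[44, 5, 11, 8] cursor@5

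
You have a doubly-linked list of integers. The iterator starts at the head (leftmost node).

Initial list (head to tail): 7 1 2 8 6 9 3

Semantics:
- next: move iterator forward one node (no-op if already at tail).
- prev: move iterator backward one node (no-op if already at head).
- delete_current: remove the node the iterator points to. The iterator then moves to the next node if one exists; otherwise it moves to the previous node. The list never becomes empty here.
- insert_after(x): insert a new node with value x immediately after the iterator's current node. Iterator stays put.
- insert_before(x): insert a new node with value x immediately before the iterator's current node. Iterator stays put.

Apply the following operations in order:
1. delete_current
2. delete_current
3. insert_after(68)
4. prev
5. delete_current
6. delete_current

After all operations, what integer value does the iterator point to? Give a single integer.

Answer: 8

Derivation:
After 1 (delete_current): list=[1, 2, 8, 6, 9, 3] cursor@1
After 2 (delete_current): list=[2, 8, 6, 9, 3] cursor@2
After 3 (insert_after(68)): list=[2, 68, 8, 6, 9, 3] cursor@2
After 4 (prev): list=[2, 68, 8, 6, 9, 3] cursor@2
After 5 (delete_current): list=[68, 8, 6, 9, 3] cursor@68
After 6 (delete_current): list=[8, 6, 9, 3] cursor@8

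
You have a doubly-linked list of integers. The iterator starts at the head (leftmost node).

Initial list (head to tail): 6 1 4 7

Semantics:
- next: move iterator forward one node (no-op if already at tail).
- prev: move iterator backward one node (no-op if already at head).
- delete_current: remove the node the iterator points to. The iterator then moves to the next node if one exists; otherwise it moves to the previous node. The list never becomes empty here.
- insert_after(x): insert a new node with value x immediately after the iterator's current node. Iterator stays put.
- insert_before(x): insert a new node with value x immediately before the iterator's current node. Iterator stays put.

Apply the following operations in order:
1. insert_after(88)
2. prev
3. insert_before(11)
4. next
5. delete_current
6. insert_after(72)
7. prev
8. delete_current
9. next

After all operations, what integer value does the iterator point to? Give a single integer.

After 1 (insert_after(88)): list=[6, 88, 1, 4, 7] cursor@6
After 2 (prev): list=[6, 88, 1, 4, 7] cursor@6
After 3 (insert_before(11)): list=[11, 6, 88, 1, 4, 7] cursor@6
After 4 (next): list=[11, 6, 88, 1, 4, 7] cursor@88
After 5 (delete_current): list=[11, 6, 1, 4, 7] cursor@1
After 6 (insert_after(72)): list=[11, 6, 1, 72, 4, 7] cursor@1
After 7 (prev): list=[11, 6, 1, 72, 4, 7] cursor@6
After 8 (delete_current): list=[11, 1, 72, 4, 7] cursor@1
After 9 (next): list=[11, 1, 72, 4, 7] cursor@72

Answer: 72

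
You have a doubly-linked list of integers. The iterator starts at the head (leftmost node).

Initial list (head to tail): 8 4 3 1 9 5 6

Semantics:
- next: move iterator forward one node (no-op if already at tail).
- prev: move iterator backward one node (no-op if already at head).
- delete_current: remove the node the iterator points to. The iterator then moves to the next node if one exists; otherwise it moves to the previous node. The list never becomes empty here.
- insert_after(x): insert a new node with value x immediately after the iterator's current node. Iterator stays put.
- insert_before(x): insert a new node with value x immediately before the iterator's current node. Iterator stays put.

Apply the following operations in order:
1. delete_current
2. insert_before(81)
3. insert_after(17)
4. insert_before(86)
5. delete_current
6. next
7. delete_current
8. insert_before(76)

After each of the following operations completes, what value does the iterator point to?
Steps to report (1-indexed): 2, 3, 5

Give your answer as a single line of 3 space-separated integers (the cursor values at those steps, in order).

After 1 (delete_current): list=[4, 3, 1, 9, 5, 6] cursor@4
After 2 (insert_before(81)): list=[81, 4, 3, 1, 9, 5, 6] cursor@4
After 3 (insert_after(17)): list=[81, 4, 17, 3, 1, 9, 5, 6] cursor@4
After 4 (insert_before(86)): list=[81, 86, 4, 17, 3, 1, 9, 5, 6] cursor@4
After 5 (delete_current): list=[81, 86, 17, 3, 1, 9, 5, 6] cursor@17
After 6 (next): list=[81, 86, 17, 3, 1, 9, 5, 6] cursor@3
After 7 (delete_current): list=[81, 86, 17, 1, 9, 5, 6] cursor@1
After 8 (insert_before(76)): list=[81, 86, 17, 76, 1, 9, 5, 6] cursor@1

Answer: 4 4 17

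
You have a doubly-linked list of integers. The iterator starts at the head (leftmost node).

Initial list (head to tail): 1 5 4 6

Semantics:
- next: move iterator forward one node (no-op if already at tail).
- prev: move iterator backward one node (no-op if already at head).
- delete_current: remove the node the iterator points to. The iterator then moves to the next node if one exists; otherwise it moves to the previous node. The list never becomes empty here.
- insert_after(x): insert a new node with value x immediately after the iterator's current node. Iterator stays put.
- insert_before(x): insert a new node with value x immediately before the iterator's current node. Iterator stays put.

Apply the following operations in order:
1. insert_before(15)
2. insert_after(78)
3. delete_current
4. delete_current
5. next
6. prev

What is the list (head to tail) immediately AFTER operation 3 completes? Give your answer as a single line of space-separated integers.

Answer: 15 78 5 4 6

Derivation:
After 1 (insert_before(15)): list=[15, 1, 5, 4, 6] cursor@1
After 2 (insert_after(78)): list=[15, 1, 78, 5, 4, 6] cursor@1
After 3 (delete_current): list=[15, 78, 5, 4, 6] cursor@78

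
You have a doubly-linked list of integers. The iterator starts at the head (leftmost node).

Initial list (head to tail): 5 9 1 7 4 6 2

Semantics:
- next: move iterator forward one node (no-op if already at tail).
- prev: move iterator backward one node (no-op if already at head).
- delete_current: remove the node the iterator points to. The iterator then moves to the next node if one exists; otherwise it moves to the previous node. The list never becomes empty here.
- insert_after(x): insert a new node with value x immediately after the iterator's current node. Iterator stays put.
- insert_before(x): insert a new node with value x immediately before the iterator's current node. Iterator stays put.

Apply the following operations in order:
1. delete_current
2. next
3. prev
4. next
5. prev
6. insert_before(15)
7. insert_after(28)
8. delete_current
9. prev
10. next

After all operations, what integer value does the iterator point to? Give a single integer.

Answer: 28

Derivation:
After 1 (delete_current): list=[9, 1, 7, 4, 6, 2] cursor@9
After 2 (next): list=[9, 1, 7, 4, 6, 2] cursor@1
After 3 (prev): list=[9, 1, 7, 4, 6, 2] cursor@9
After 4 (next): list=[9, 1, 7, 4, 6, 2] cursor@1
After 5 (prev): list=[9, 1, 7, 4, 6, 2] cursor@9
After 6 (insert_before(15)): list=[15, 9, 1, 7, 4, 6, 2] cursor@9
After 7 (insert_after(28)): list=[15, 9, 28, 1, 7, 4, 6, 2] cursor@9
After 8 (delete_current): list=[15, 28, 1, 7, 4, 6, 2] cursor@28
After 9 (prev): list=[15, 28, 1, 7, 4, 6, 2] cursor@15
After 10 (next): list=[15, 28, 1, 7, 4, 6, 2] cursor@28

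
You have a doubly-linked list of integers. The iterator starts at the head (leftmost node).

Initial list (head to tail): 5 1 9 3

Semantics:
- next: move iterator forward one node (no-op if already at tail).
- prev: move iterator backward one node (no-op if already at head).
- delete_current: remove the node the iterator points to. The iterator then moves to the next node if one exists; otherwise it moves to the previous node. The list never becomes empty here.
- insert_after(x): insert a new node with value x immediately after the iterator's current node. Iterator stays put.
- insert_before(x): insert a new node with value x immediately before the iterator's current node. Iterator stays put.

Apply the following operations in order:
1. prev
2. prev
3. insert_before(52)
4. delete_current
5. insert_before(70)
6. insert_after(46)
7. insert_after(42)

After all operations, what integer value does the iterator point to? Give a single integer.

After 1 (prev): list=[5, 1, 9, 3] cursor@5
After 2 (prev): list=[5, 1, 9, 3] cursor@5
After 3 (insert_before(52)): list=[52, 5, 1, 9, 3] cursor@5
After 4 (delete_current): list=[52, 1, 9, 3] cursor@1
After 5 (insert_before(70)): list=[52, 70, 1, 9, 3] cursor@1
After 6 (insert_after(46)): list=[52, 70, 1, 46, 9, 3] cursor@1
After 7 (insert_after(42)): list=[52, 70, 1, 42, 46, 9, 3] cursor@1

Answer: 1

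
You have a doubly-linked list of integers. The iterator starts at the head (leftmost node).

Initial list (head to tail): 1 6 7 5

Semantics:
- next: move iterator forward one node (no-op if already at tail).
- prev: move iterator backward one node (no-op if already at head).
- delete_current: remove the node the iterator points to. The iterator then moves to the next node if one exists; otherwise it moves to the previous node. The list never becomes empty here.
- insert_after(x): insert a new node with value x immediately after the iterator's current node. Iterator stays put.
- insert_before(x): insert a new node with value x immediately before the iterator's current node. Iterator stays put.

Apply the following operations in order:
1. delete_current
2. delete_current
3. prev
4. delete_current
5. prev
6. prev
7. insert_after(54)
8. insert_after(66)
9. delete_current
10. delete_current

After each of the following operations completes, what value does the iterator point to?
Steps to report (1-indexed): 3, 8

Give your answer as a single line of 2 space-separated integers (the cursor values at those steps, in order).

Answer: 7 5

Derivation:
After 1 (delete_current): list=[6, 7, 5] cursor@6
After 2 (delete_current): list=[7, 5] cursor@7
After 3 (prev): list=[7, 5] cursor@7
After 4 (delete_current): list=[5] cursor@5
After 5 (prev): list=[5] cursor@5
After 6 (prev): list=[5] cursor@5
After 7 (insert_after(54)): list=[5, 54] cursor@5
After 8 (insert_after(66)): list=[5, 66, 54] cursor@5
After 9 (delete_current): list=[66, 54] cursor@66
After 10 (delete_current): list=[54] cursor@54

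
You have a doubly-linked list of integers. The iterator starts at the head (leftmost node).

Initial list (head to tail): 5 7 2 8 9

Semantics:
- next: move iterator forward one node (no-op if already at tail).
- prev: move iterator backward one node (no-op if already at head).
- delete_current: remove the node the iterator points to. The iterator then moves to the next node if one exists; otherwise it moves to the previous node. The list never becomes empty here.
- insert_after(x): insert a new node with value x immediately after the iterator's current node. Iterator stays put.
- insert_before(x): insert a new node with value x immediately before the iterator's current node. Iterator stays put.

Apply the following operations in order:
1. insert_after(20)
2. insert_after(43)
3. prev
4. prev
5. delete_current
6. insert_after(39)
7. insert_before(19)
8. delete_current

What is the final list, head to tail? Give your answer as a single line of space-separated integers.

After 1 (insert_after(20)): list=[5, 20, 7, 2, 8, 9] cursor@5
After 2 (insert_after(43)): list=[5, 43, 20, 7, 2, 8, 9] cursor@5
After 3 (prev): list=[5, 43, 20, 7, 2, 8, 9] cursor@5
After 4 (prev): list=[5, 43, 20, 7, 2, 8, 9] cursor@5
After 5 (delete_current): list=[43, 20, 7, 2, 8, 9] cursor@43
After 6 (insert_after(39)): list=[43, 39, 20, 7, 2, 8, 9] cursor@43
After 7 (insert_before(19)): list=[19, 43, 39, 20, 7, 2, 8, 9] cursor@43
After 8 (delete_current): list=[19, 39, 20, 7, 2, 8, 9] cursor@39

Answer: 19 39 20 7 2 8 9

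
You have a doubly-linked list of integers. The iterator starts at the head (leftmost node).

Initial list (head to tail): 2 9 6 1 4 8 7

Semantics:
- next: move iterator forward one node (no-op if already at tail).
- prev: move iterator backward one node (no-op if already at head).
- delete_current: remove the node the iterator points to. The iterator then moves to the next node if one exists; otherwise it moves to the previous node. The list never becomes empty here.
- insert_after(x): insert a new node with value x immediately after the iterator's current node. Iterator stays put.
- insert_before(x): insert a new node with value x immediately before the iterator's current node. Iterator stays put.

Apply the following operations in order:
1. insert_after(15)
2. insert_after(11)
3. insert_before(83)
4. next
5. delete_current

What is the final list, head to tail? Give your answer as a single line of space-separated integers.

After 1 (insert_after(15)): list=[2, 15, 9, 6, 1, 4, 8, 7] cursor@2
After 2 (insert_after(11)): list=[2, 11, 15, 9, 6, 1, 4, 8, 7] cursor@2
After 3 (insert_before(83)): list=[83, 2, 11, 15, 9, 6, 1, 4, 8, 7] cursor@2
After 4 (next): list=[83, 2, 11, 15, 9, 6, 1, 4, 8, 7] cursor@11
After 5 (delete_current): list=[83, 2, 15, 9, 6, 1, 4, 8, 7] cursor@15

Answer: 83 2 15 9 6 1 4 8 7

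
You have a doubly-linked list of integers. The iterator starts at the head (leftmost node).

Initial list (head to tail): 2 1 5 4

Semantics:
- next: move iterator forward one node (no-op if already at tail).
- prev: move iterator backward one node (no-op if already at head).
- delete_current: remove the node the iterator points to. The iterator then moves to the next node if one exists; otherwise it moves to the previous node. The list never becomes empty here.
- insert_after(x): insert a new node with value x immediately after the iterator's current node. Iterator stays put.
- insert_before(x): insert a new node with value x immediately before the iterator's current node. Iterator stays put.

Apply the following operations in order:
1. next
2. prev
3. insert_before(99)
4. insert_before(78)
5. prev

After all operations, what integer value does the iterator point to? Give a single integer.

After 1 (next): list=[2, 1, 5, 4] cursor@1
After 2 (prev): list=[2, 1, 5, 4] cursor@2
After 3 (insert_before(99)): list=[99, 2, 1, 5, 4] cursor@2
After 4 (insert_before(78)): list=[99, 78, 2, 1, 5, 4] cursor@2
After 5 (prev): list=[99, 78, 2, 1, 5, 4] cursor@78

Answer: 78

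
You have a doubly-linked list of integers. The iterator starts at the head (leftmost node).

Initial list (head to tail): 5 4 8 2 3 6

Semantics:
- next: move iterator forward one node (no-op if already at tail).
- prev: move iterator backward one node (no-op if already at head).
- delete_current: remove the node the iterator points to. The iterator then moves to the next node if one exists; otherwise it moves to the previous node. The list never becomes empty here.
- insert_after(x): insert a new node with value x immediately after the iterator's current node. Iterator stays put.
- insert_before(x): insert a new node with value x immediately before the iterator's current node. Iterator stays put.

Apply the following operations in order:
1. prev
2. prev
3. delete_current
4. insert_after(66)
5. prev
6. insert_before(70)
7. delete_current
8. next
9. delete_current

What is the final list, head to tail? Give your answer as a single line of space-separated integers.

Answer: 70 66 2 3 6

Derivation:
After 1 (prev): list=[5, 4, 8, 2, 3, 6] cursor@5
After 2 (prev): list=[5, 4, 8, 2, 3, 6] cursor@5
After 3 (delete_current): list=[4, 8, 2, 3, 6] cursor@4
After 4 (insert_after(66)): list=[4, 66, 8, 2, 3, 6] cursor@4
After 5 (prev): list=[4, 66, 8, 2, 3, 6] cursor@4
After 6 (insert_before(70)): list=[70, 4, 66, 8, 2, 3, 6] cursor@4
After 7 (delete_current): list=[70, 66, 8, 2, 3, 6] cursor@66
After 8 (next): list=[70, 66, 8, 2, 3, 6] cursor@8
After 9 (delete_current): list=[70, 66, 2, 3, 6] cursor@2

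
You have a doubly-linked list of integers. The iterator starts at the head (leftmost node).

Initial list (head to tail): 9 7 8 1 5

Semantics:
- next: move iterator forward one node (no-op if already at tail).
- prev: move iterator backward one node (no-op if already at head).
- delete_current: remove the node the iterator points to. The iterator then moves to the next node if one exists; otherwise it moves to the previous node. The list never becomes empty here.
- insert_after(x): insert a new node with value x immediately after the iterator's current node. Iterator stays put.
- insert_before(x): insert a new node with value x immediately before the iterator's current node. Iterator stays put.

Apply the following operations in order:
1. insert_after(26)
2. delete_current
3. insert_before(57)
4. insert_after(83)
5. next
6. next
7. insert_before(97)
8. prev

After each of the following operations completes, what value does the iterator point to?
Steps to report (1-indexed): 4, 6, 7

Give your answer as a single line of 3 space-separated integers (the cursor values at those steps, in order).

After 1 (insert_after(26)): list=[9, 26, 7, 8, 1, 5] cursor@9
After 2 (delete_current): list=[26, 7, 8, 1, 5] cursor@26
After 3 (insert_before(57)): list=[57, 26, 7, 8, 1, 5] cursor@26
After 4 (insert_after(83)): list=[57, 26, 83, 7, 8, 1, 5] cursor@26
After 5 (next): list=[57, 26, 83, 7, 8, 1, 5] cursor@83
After 6 (next): list=[57, 26, 83, 7, 8, 1, 5] cursor@7
After 7 (insert_before(97)): list=[57, 26, 83, 97, 7, 8, 1, 5] cursor@7
After 8 (prev): list=[57, 26, 83, 97, 7, 8, 1, 5] cursor@97

Answer: 26 7 7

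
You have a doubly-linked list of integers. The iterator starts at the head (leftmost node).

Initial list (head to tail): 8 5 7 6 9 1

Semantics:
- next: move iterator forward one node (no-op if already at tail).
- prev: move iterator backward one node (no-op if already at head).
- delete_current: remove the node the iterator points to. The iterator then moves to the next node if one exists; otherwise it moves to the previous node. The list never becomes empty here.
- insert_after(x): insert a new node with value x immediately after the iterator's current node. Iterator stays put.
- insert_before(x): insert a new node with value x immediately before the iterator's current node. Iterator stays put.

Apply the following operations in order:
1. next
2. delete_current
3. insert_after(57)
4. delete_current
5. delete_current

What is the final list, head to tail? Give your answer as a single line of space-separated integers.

After 1 (next): list=[8, 5, 7, 6, 9, 1] cursor@5
After 2 (delete_current): list=[8, 7, 6, 9, 1] cursor@7
After 3 (insert_after(57)): list=[8, 7, 57, 6, 9, 1] cursor@7
After 4 (delete_current): list=[8, 57, 6, 9, 1] cursor@57
After 5 (delete_current): list=[8, 6, 9, 1] cursor@6

Answer: 8 6 9 1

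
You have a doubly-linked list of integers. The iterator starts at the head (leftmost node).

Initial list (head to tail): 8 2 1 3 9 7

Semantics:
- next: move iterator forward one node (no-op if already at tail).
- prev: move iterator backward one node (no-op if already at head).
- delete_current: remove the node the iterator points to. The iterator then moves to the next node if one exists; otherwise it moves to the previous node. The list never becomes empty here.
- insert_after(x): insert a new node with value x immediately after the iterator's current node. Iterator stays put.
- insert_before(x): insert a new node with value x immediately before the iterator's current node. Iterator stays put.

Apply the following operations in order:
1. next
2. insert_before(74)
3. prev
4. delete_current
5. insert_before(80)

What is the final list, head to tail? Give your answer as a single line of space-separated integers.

Answer: 8 80 2 1 3 9 7

Derivation:
After 1 (next): list=[8, 2, 1, 3, 9, 7] cursor@2
After 2 (insert_before(74)): list=[8, 74, 2, 1, 3, 9, 7] cursor@2
After 3 (prev): list=[8, 74, 2, 1, 3, 9, 7] cursor@74
After 4 (delete_current): list=[8, 2, 1, 3, 9, 7] cursor@2
After 5 (insert_before(80)): list=[8, 80, 2, 1, 3, 9, 7] cursor@2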